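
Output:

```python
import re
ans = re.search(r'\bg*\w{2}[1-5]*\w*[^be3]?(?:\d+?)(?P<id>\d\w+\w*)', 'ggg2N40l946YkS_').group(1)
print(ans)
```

6YkS_

The pattern matches a word boundary (`\b`, zero-width); then zero or more of a literal 'g', then exactly 2 of a word character, then zero or more of a character in [1-5]; then zero or more of a word character, then optionally any character except [be3]; then one or more of a digit (lazy) (non-capturing group); then a digit, then one or more of a word character, then zero or more of a word character (captured as 'id').
Unlike `match`, `search` isn't anchored — it looks for the pattern anywhere in the string.
The match spans [0:15] → 'ggg2N40l946YkS_'.
Captured: group 1 = '6YkS_'.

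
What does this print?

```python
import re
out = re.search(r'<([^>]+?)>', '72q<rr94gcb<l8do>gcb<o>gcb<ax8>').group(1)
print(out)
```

rr94gcb<l8do

The match spans [3:17] → '<rr94gcb<l8do>'.
Captured: group 1 = 'rr94gcb<l8do'.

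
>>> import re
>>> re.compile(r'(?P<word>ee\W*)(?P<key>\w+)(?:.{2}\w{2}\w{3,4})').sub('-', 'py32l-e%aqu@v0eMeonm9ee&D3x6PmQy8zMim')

This matches the literal 'ee', then zero or more of a non-word character (captured as 'word'); then one or more of a word character (captured as 'key'); then exactly 2 of any character, then exactly 2 of a word character, then 3 to 4 of a word character (non-capturing group).
Matches: at [21:37] → 'ee&D3x6PmQy8zMim'.
Each match is replaced by '-'.

'py32l-e%aqu@v0eMeonm9-'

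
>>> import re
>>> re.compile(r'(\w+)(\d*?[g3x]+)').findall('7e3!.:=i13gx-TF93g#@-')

The pattern matches one or more of a word character (captured); then zero or more of a digit (lazy), then one or more of one of [g3x] (captured).
Matches: at [0:3] match '7e3', groups = ('7e', '3'); at [7:12] match 'i13gx', groups = ('i13g', 'x'); at [13:18] match 'TF93g', groups = ('TF93', 'g').
With 2 capturing groups, `findall` returns a 2-tuple per match.

[('7e', '3'), ('i13g', 'x'), ('TF93', 'g')]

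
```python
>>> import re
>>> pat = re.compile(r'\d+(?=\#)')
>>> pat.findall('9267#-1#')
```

['9267', '1']

The lookaround is zero-width — it requires the adjacent text to match without consuming it, so the asserted text isn't part of the match.
Scanning left to right: at [0:4] → '9267'; at [6:7] → '1'.
`findall` yields the raw match text (2 of them) because the pattern has no groups.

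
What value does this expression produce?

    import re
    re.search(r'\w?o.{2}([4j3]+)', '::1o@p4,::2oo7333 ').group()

The match spans [2:7] → '1o@p4'.

'1o@p4'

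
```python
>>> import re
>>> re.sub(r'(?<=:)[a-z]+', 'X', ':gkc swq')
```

':X swq'

Because the assertion is zero-width, the text it checks is not consumed and won't appear in the result.
`sub` substitutes 'X' at each match site.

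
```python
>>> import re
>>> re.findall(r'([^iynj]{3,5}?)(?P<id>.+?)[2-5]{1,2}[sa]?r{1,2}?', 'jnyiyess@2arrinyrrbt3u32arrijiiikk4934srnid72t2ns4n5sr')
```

[('ess', '@'), ('rrb', 't3u'), ('kk4', '9'), ('d72', 't2ns4n')]

The `?` after the quantifier makes it lazy — it takes as little as possible before letting the rest of the pattern try.
With 2 capturing groups, `findall` returns a 2-tuple per match.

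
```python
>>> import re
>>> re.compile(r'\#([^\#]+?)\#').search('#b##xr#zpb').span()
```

(0, 3)

`re.search` scans for the first position where the pattern succeeds.
The match spans [0:3] → '#b#'.
Captured: group 1 = 'b'.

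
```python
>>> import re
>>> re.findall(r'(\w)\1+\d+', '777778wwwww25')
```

['7', 'w']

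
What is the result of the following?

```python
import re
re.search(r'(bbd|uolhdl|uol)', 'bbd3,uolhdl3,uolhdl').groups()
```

`re.search` tries every starting position until one works.
The match spans [0:3] → 'bbd'.
Captured: group 1 = 'bbd'.

('bbd',)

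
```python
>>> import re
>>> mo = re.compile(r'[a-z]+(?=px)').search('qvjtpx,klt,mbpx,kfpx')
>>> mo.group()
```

'qvjt'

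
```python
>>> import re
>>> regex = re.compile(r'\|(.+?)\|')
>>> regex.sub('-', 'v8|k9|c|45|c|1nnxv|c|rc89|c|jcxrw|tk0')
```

With the lazy modifier that quantifier settles for the fewest repetitions that let the rest of the pattern succeed (the atoms after it are unaffected and can still be greedy).
Every occurrence is swapped for '-'.

'v8-c-c-c-c-tk0'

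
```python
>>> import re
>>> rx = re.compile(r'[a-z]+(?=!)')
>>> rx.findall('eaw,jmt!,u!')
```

['jmt', 'u']

The `(?=…)`/`(?<=…)` assertion just peeks at neighbouring text; it doesn't advance the match position.
Matches: at [4:7] → 'jmt'; at [9:10] → 'u'.
With no groups in the pattern, `findall` gives back each whole match — 2 here.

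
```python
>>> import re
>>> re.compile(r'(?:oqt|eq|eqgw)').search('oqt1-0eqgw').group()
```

'oqt'

The match spans [0:3] → 'oqt'.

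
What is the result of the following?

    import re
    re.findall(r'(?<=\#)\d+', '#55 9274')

['55']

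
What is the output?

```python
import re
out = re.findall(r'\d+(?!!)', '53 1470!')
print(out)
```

['53', '147']

A negative assertion filters positions out without eating any characters.
With no groups in the pattern, `findall` gives back each whole match — 2 here.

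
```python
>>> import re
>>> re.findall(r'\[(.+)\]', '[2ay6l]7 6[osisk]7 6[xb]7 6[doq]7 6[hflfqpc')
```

['2ay6l]7 6[osisk]7 6[xb]7 6[doq']

Matches: at [0:32] match '[2ay6l]7 6[osisk]7 6[xb]7 6[doq]', group 1 = '2ay6l]7 6[osisk]7 6[xb]7 6[doq'.
`findall` collects group 1 from the one match (1 total).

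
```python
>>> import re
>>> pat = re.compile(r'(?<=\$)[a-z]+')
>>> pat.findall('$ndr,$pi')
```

['ndr', 'pi']

The `(?=…)`/`(?<=…)` assertion just peeks at neighbouring text; it doesn't advance the match position.
No capturing groups, so `findall` returns the 2 full match strings.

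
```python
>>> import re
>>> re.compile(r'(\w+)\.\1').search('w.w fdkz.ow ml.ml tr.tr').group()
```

'w.w'

`\1` is not a pattern — it's the concrete string captured by group 1, re-applied verbatim.
`re.search` tries every starting position until one works.
The match spans [0:3] → 'w.w'.
Captured: group 1 = 'w'.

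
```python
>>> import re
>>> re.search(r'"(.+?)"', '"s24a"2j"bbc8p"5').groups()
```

('s24a',)

`search` walks the string left to right and returns the first match it finds.
The match spans [0:6] → '"s24a"'.
Captured: group 1 = 's24a'.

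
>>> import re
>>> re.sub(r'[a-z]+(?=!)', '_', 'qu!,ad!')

The lookaround is zero-width — it requires the adjacent text to match without consuming it, so the asserted text isn't part of the match.
Matches: at [0:2] → 'qu'; at [4:6] → 'ad'.
`sub` substitutes '_' at each match site.

'_!,_!'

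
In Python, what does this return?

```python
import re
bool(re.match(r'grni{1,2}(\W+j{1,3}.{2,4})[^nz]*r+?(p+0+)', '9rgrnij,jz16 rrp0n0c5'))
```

False

This matches the literal 'grn', then 1 to 2 of a literal 'i'; then one or more of a non-word character, then 1 to 3 of a literal 'j', then 2 to 4 of any character (captured); then zero or more of any character except [nz], then one or more of the literal 'r' (lazy); then one or more of a literal 'p', then one or more of a literal '0' (captured).
`match` is anchored at position 0; if the pattern doesn't fit there, it returns None.
Here the pattern fails at index 0, so the call returns None, and `bool(None)` is False.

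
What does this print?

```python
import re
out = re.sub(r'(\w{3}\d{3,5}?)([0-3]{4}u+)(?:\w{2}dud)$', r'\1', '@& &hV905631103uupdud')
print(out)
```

The pattern matches exactly 3 of a word character, then 3 to 5 of a digit (lazy) (captured); then exactly 4 of a character in [0-3], then one or more of the literal 'u' (captured); then exactly 2 of a word character, then the literal 'dud' (non-capturing group); then anchored at the end.
Matches: at [4:21] → 'hV905631103uupdud'.
The replacement refers to a captured group, so each match is rewritten using its own captured text.

@& &hV90563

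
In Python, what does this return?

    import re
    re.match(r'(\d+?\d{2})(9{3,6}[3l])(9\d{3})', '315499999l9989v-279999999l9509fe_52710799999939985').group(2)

The match spans [0:14] → '315499999l9989'.
Captured: group 1 = '3154', group 2 = '99999l', group 3 = '9989'.

'99999l'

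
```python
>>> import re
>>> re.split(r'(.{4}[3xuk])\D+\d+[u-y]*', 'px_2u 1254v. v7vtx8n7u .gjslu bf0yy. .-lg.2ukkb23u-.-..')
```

Pattern: exactly 4 of any character, then one of [3xuk] (captured); then one or more of a non-digit, then one or more of a digit, then zero or more of a character in [u-y].
Matches to split on: at [0:11] → 'px_2u 1254v'; at [17:35] → 'x8n7u .gjslu bf0yy'; at [39:50] → 'lg.2ukkb23u'.
Because the pattern has a capturing group, `split` also inserts each captured text between the pieces.

['', 'px_2u', '. v7vt', 'x8n7u', '. .-', 'lg.2u', '-.-..']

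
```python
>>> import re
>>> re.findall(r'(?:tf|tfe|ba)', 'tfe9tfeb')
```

['tf', 'tf']

Alternation isn't longest-match — the leftmost alternative that fits at this position is chosen.
No capturing groups, so `findall` returns the 2 full match strings.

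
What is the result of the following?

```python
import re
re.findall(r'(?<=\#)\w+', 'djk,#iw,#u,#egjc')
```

['iw', 'u', 'egjc']

Because the assertion is zero-width, the text it checks is not consumed and won't appear in the result.
Scanning left to right: at [5:7] → 'iw'; at [9:10] → 'u'; at [12:16] → 'egjc'.
No capturing groups, so `findall` returns the 3 full match strings.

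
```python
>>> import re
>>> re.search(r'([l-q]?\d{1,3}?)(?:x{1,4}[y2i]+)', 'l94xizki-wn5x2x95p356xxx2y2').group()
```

'l94xi'

The match spans [0:5] → 'l94xi'.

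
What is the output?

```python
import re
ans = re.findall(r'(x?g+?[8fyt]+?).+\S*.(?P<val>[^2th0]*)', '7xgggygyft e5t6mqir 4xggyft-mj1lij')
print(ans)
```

The pattern matches optionally the literal 'x', then one or more of the literal 'g' (lazy), then one or more of one of [8fyt] (lazy) (captured); then one or more of any character, then zero or more of a non-whitespace character, then any character; then zero or more of any character except [2th0] (captured as 'val').
With 2 capturing groups, `findall` returns a 2-tuple per match.

[('xgggy', '')]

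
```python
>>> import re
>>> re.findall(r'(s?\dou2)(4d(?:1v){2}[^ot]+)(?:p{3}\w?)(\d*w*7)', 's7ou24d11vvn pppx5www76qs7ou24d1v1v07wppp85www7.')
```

[('s7ou2', '4d1v1v07w', '5www7')]

This matches optionally a literal 's', then a digit, then the literal 'ou2' (captured); then the literal '4d', then the literal '1v' repeated 2 times, then one or more of any character except [ot] (captured); then exactly 3 of a literal 'p', then optionally a word character (non-capturing group); then zero or more of a digit, then zero or more of the literal 'w', then the literal '7' (captured).
Scanning left to right: at [24:47] match 's7ou24d1v1v07wppp85www7', groups = ('s7ou2', '4d1v1v07w', '5www7').
With 3 capturing groups, `findall` returns a 3-tuple per match.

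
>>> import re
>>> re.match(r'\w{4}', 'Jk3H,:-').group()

With `match`, the pattern is implicitly anchored at the beginning.
The match spans [0:4] → 'Jk3H'.

'Jk3H'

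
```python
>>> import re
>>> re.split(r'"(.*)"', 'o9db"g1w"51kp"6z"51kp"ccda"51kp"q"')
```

['o9db', 'g1w"51kp"6z"51kp"ccda"51kp"q', '']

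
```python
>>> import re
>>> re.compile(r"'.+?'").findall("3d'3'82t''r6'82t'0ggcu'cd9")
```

["'3'", "''r6'", "'0ggcu'"]

A non-greedy quantifier consumes as few characters as it can — just enough that the remainder of the pattern still matches from where it stops; whatever follows it matches normally.
`findall` yields the raw match text (3 of them) because the pattern has no groups.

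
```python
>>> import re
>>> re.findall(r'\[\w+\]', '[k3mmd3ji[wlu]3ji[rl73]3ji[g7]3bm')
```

`findall` yields the raw match text (3 of them) because the pattern has no groups.

['[wlu]', '[rl73]', '[g7]']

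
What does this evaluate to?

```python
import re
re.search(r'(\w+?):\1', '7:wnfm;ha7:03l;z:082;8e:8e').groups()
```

('8e',)

The match spans [21:26] → '8e:8e'.
Captured: group 1 = '8e'.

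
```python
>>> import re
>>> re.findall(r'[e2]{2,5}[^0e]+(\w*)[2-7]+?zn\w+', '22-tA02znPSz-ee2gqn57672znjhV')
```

['0', '']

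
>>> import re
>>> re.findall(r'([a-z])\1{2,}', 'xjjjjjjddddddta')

A backreference is literal: `\1` must see the identical characters the first group matched.
Because there's exactly one group, `findall` drops the full match and keeps group 1 from each hit.

['j', 'd']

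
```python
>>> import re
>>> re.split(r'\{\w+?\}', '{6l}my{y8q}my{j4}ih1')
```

['', 'my', 'my', 'ih1']

Matches to split on: at [0:4] → '{6l}'; at [6:11] → '{y8q}'; at [13:17] → '{j4}'.
`split` removes every match and returns the 4 fragments in between.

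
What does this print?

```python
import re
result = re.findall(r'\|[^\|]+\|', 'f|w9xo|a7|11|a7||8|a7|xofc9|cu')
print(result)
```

['|w9xo|', '|11|', '|8|', '|xofc9|']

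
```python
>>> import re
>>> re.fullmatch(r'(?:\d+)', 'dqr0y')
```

The pattern matches one or more of a digit (non-capturing group).
`fullmatch` succeeds only if the pattern covers the string from start to end.
Here there's no way to consume every character, so the call returns None.

None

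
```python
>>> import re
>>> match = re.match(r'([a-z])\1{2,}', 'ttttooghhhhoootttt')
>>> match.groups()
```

('t',)

`\1` is not a pattern — it's the concrete string captured by group 1, re-applied verbatim.
`re.match` won't scan ahead — the pattern has to work from the very first character.
The match spans [0:4] → 'tttt'.
Captured: group 1 = 't'.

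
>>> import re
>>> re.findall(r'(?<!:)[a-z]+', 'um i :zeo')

['um', 'i', 'eo']

The negative lookaround is zero-width — it rules out positions where the adjacent text would match, without consuming anything.
Matches: at [0:2] → 'um'; at [3:4] → 'i'; at [7:9] → 'eo'.
No capturing groups, so `findall` returns the 3 full match strings.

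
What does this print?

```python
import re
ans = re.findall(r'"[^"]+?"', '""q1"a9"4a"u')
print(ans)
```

['"q1"', '"4a"']

Scanning left to right: at [1:5] → '"q1"'; at [7:11] → '"4a"'.
With no groups in the pattern, `findall` gives back each whole match — 2 here.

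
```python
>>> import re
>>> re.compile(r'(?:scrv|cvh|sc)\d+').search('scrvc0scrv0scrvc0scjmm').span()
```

`search` walks the string left to right and returns the first match it finds.
The match spans [6:11] → 'scrv0'.

(6, 11)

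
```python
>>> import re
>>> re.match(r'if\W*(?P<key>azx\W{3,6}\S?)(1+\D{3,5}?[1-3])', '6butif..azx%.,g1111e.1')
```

None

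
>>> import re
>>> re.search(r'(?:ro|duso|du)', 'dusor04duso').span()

Branches in `(...|...)` are attempted left-to-right; the first branch that allows the whole pattern to succeed is taken.
The match spans [0:4] → 'duso'.

(0, 4)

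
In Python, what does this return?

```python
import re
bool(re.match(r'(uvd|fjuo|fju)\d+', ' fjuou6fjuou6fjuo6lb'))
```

False

`re.match` won't scan ahead — the pattern has to work from the very first character.
Here the string doesn't start with a match, so the call returns None, and `bool(None)` is False.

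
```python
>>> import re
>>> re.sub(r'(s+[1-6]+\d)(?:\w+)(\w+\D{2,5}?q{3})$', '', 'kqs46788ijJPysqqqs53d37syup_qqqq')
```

'kq'

Pattern: one or more of the literal 's', then one or more of a character in [1-6], then a digit (captured); then one or more of a word character (non-capturing group); then one or more of a word character, then 2 to 5 of a non-digit (lazy), then exactly 3 of a literal 'q' (captured); then anchored at the end.
Matches: at [2:32] → 's46788ijJPysqqqs53d37syup_qqqq'.
Each match is replaced by ''.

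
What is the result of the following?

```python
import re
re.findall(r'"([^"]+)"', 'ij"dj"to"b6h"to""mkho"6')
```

['dj', 'b6h', 'mkho']

`findall` collects group 1 from each match (3 total).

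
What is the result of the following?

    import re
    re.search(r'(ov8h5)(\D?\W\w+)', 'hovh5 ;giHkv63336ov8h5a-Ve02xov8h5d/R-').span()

The match spans [17:35] → 'ov8h5a-Ve02xov8h5d'.

(17, 35)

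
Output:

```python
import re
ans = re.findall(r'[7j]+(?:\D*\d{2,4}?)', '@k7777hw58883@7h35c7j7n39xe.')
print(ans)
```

['7777hw58', '7h35', '7j7n39']

The pattern matches one or more of one of [7j]; then zero or more of a non-digit, then 2 to 4 of a digit (lazy) (non-capturing group).
A non-greedy quantifier consumes as few characters as it can — just enough that the remainder of the pattern still matches from where it stops; whatever follows it matches normally.
Walking the string: at [2:10] → '7777hw58'; at [14:18] → '7h35'; at [19:25] → '7j7n39'.
`findall` yields the raw match text (3 of them) because the pattern has no groups.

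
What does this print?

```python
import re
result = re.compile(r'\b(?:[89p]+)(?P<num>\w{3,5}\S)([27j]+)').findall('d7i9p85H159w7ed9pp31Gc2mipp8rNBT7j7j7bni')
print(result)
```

[]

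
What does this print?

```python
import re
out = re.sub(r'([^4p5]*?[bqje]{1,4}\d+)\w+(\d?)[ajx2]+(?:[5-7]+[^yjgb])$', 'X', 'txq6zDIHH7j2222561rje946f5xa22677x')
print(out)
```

X

The pattern matches zero or more of any character except [4p5] (lazy), then 1 to 4 of one of [bqje], then one or more of a digit (captured); then one or more of a word character; then optionally a digit (captured); then one or more of one of [ajx2]; then one or more of a character in [5-7], then any character except [yjgb] (non-capturing group); then anchored at the end.
Matches: at [0:34] → 'txq6zDIHH7j2222561rje946f5xa22677x'.
`sub` substitutes 'X' at each match site.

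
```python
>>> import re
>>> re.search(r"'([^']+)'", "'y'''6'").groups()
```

The match spans [0:3] → "'y'".
Captured: group 1 = 'y'.

('y',)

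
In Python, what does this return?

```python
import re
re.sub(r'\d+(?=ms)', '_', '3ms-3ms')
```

The positive lookaround only admits positions where the adjacent text matches; those characters stay outside the span.
Matches: at [0:1] → '3'; at [4:5] → '3'.
Every occurrence is swapped for '_'.

'_ms-_ms'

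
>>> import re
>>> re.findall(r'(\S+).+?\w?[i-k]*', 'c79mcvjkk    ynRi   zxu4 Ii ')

['c79mcvjkk', 'ynRi', 'zxu4']

Pattern: one or more of a non-whitespace character (captured); then one or more of any character (lazy); then optionally a word character, then zero or more of a character in [i-k].
Walking the string: at [0:10] match 'c79mcvjkk ', group 1 = 'c79mcvjkk'; at [13:18] match 'ynRi ', group 1 = 'ynRi'; at [20:27] match 'zxu4 Ii', group 1 = 'zxu4'.
`findall` collects group 1 from each match (3 total).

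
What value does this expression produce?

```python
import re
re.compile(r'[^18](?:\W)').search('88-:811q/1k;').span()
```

(2, 4)

Pattern: any character except [18]; then a non-word character (non-capturing group).
`search` walks the string left to right and returns the first match it finds.
The match spans [2:4] → '-:'.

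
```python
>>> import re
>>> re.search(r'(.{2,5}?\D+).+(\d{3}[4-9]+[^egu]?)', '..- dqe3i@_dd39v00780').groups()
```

('..- dqe', '00780')

The match spans [0:21] → '..- dqe3i@_dd39v00780'.
Captured: group 1 = '..- dqe', group 2 = '00780'.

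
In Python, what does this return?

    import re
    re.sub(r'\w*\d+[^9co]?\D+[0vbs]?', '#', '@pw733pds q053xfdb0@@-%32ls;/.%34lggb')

'@####'

Every occurrence is swapped for '#'.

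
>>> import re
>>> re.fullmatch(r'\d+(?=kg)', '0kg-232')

None

Because the assertion is zero-width, the text it checks is not consumed and won't appear in the result.
`re.fullmatch` requires the pattern to consume the entire string.
Here the pattern can't cover the whole string, so the call returns None.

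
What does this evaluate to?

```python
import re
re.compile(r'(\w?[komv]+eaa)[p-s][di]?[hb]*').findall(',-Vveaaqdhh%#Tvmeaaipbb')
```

The pattern matches optionally a word character, then one or more of one of [komv], then the literal 'eaa' (captured); then a character in [p-s], then optionally one of [di], then zero or more of one of [hb].
Scanning left to right: at [2:11] match 'Vveaaqdhh', group 1 = 'Vveaa'.
One capturing group, so `findall` returns just the captured substring from the one match — 1 in all.

['Vveaa']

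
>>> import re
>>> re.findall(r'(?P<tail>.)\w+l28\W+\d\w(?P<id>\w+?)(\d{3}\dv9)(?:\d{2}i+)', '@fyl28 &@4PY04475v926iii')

Multiple groups make `findall` return tuples — one 3-tuple for the one match.

[('@', 'Y0', '4475v9')]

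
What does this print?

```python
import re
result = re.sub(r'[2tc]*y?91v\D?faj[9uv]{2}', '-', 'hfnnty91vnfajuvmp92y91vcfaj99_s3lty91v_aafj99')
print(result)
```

hfnn-mp9-_s3lty91v_aafj99

The pattern matches zero or more of one of [2tc], then optionally the literal 'y', then the literal '91v'; then optionally a non-digit, then the literal 'faj', then exactly 2 of one of [9uv].
Each match is replaced by '-'.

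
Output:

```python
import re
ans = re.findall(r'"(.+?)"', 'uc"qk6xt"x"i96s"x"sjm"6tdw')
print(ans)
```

['qk6xt', 'i96s', 'sjm']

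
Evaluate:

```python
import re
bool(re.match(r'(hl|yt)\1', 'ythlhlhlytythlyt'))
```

False

`match` is anchored at position 0; if the pattern doesn't fit there, it returns None.
Here the string doesn't start with a match, so the call returns None, and `bool(None)` is False.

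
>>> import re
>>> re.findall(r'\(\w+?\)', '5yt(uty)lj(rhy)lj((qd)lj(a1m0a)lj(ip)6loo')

['(uty)', '(rhy)', '(qd)', '(a1m0a)', '(ip)']

Scanning left to right: at [3:8] → '(uty)'; at [10:15] → '(rhy)'; at [18:22] → '(qd)'; at [24:31] → '(a1m0a)'; at [33:37] → '(ip)'.
`findall` yields the raw match text (5 of them) because the pattern has no groups.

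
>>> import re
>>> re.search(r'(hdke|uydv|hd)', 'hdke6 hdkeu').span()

Branches in `(...|...)` are attempted left-to-right; the first branch that allows the whole pattern to succeed is taken.
`re.search` scans for the first position where the pattern succeeds.
The match spans [0:4] → 'hdke'.
Captured: group 1 = 'hdke'.

(0, 4)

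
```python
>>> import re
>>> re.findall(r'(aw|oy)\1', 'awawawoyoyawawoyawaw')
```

['aw', 'oy', 'aw', 'aw']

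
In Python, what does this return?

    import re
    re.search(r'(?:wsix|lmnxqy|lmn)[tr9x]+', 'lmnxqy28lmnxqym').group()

'lmnx'

The match spans [0:4] → 'lmnx'.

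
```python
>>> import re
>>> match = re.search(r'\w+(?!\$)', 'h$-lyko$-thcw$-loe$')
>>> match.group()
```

'lyk'

`(?!…)`/`(?<!…)` only lets a position through if the neighbouring text does NOT match; no characters are consumed.
`re.search` tries every starting position until one works.
The match spans [3:6] → 'lyk'.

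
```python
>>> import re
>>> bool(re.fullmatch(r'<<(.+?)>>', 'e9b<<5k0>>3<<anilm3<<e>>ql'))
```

False

`fullmatch` succeeds only if the pattern covers the string from start to end.
Here the pattern can't cover the whole string, so the call returns None, and `bool(None)` is False.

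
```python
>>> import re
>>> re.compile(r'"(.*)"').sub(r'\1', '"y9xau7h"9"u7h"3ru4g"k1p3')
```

'y9xau7h"9"u7h"3ru4gk1p3'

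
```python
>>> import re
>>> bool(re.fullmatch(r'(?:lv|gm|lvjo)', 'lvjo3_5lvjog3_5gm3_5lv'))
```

False

`re.fullmatch` is like wrapping the pattern in `^…$` (in single-line mode).
Here the pattern can't cover the whole string, so the call returns None, and `bool(None)` is False.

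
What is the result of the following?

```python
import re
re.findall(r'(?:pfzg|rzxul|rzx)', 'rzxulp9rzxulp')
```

['rzxul', 'rzxul']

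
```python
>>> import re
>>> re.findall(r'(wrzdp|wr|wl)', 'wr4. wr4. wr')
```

['wr', 'wr', 'wr']

Scanning left to right: at [0:2] match 'wr', group 1 = 'wr'; at [5:7] match 'wr', group 1 = 'wr'; at [10:12] match 'wr', group 1 = 'wr'.
Because there's exactly one group, `findall` drops the full match and keeps group 1 from each hit.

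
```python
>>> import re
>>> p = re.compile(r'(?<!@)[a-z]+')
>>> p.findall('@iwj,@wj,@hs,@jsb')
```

The negative lookahead/lookbehind blocks any match where the forbidden context is present.
Walking the string: at [2:4] → 'wj'; at [7:8] → 'j'; at [11:12] → 's'; at [15:17] → 'sb'.
With no groups in the pattern, `findall` gives back each whole match — 4 here.

['wj', 'j', 's', 'sb']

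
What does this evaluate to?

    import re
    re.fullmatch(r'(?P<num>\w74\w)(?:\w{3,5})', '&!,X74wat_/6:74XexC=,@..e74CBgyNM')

Pattern: a word character, then the literal '74', then a word character (captured as 'num'); then 3 to 5 of a word character (non-capturing group).
`re.fullmatch` is like wrapping the pattern in `^…$` (in single-line mode).
Here there's no way to consume every character, so the call returns None.

None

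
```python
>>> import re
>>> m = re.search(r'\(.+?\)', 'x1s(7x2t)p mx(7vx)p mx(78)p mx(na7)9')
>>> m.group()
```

'(7x2t)'

A `+?`/`*?`/`{m,n}?` starts at its minimum and grows only as far as needed for what follows to match.
The match spans [3:9] → '(7x2t)'.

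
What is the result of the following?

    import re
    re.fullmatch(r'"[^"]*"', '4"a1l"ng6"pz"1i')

None

For `fullmatch`, every character of the input must be accounted for by the pattern.
Here the string isn't matched end-to-end, so the call returns None.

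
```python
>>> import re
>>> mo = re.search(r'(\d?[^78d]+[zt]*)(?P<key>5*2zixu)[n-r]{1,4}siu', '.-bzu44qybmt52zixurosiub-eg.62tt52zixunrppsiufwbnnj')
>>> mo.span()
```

(0, 45)

The match spans [0:45] → '.-bzu44qybmt52zixurosiub-eg.62tt52zixunrppsiu'.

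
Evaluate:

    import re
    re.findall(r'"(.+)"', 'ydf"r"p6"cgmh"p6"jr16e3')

Walking the string: at [3:17] match '"r"p6"cgmh"p6"', group 1 = 'r"p6"cgmh"p6'.
One capturing group, so `findall` returns just the captured substring from the one match — 1 in all.

['r"p6"cgmh"p6']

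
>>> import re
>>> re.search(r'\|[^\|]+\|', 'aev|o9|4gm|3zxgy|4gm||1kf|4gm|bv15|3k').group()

`re.search` scans for the first position where the pattern succeeds.
The match spans [3:7] → '|o9|'.

'|o9|'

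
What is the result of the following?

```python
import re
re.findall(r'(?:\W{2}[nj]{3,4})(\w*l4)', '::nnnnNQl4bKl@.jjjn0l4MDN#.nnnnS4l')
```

One capturing group, so `findall` returns just the captured substring from each match — 2 in all.

['NQl4', '0l4']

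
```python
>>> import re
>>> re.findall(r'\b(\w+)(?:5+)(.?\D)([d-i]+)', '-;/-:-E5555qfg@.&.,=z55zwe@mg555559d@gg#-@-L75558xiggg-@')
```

[('E555', 'qf', 'g'), ('z5', 'zw', 'e'), ('L755', '8x', 'iggg')]

The pattern matches a word boundary (`\b`, zero-width); then one or more of a word character (captured); then one or more of a literal '5' (non-capturing group); then optionally any character, then a non-digit (captured); then one or more of a character in [d-i] (captured).
Walking the string: at [6:14] match 'E5555qfg', groups = ('E555', 'qf', 'g'); at [20:26] match 'z55zwe', groups = ('z5', 'zw', 'e'); at [43:54] match 'L75558xiggg', groups = ('L755', '8x', 'iggg').
3 groups means each result is a tuple of 3 captured strings — 3 here.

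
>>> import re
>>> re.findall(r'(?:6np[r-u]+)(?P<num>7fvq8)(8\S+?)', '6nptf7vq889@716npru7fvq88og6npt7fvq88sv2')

[('7fvq8', '8o'), ('7fvq8', '8s')]

This matches the literal '6np', then one or more of a character in [r-u] (non-capturing group); then the literal '7fv', then the literal 'q8' (captured as 'num'); then a literal '8', then one or more of a non-whitespace character (lazy) (captured).
Matches: at [14:26] match '6npru7fvq88o', groups = ('7fvq8', '8o'); at [27:38] match '6npt7fvq88s', groups = ('7fvq8', '8s').
With 2 capturing groups, `findall` returns a 2-tuple per match.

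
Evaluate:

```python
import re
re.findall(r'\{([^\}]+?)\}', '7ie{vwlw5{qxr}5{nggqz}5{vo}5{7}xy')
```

Walking the string: at [3:14] match '{vwlw5{qxr}', group 1 = 'vwlw5{qxr'; at [15:22] match '{nggqz}', group 1 = 'nggqz'; at [23:27] match '{vo}', group 1 = 'vo'; at [28:31] match '{7}', group 1 = '7'.
Because there's exactly one group, `findall` drops the full match and keeps group 1 from each hit.

['vwlw5{qxr', 'nggqz', 'vo', '7']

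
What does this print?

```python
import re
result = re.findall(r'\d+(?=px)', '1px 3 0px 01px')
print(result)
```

['1', '0', '01']

The positive lookaround only admits positions where the adjacent text matches; those characters stay outside the span.
Matches: at [0:1] → '1'; at [6:7] → '0'; at [10:12] → '01'.
Since nothing is captured, `findall` lists the 3 matched substrings directly.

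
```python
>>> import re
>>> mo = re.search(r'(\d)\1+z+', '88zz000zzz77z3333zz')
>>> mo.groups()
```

('8',)

The match spans [0:4] → '88zz'.
Captured: group 1 = '8'.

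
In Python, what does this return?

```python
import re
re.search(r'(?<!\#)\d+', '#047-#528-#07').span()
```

Because the assertion is negative and zero-width, positions next to the forbidden text are skipped.
The match spans [2:4] → '47'.

(2, 4)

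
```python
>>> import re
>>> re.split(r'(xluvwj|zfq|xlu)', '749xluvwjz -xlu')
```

['749', 'xluvwj', 'z -', 'xlu', '']

Alternation tries branches left to right and keeps the first one that lets the overall match succeed at that position.
Matches to split on: at [3:9] → 'xluvwj'; at [12:15] → 'xlu'.
The group in the pattern means `split` returns the separators' captures alongside the pieces.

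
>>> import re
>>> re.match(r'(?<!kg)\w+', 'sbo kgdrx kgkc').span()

(0, 3)

A negative assertion filters positions out without eating any characters.
With `match`, the pattern is implicitly anchored at the beginning.
The match spans [0:3] → 'sbo'.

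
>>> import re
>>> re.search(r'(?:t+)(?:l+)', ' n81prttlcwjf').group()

This matches one or more of a literal 't' (non-capturing group); then one or more of a literal 'l' (non-capturing group).
The match spans [6:9] → 'ttl'.

'ttl'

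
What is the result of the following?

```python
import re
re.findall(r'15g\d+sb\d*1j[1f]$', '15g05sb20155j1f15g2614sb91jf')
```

This matches the literal '15g', then one or more of a digit, then the literal 'sb'; then zero or more of a digit, then the literal '1j', then one of [1f]; then anchored at the end.
Matches: at [15:28] → '15g2614sb91jf'.
Since nothing is captured, `findall` lists the 1 matched substring directly.

['15g2614sb91jf']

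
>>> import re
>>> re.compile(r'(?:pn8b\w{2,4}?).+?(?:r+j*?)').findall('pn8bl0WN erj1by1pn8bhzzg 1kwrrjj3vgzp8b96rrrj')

['pn8bl0WN er', 'pn8bhzzg 1kwrr']

Pattern: a literal 'p', then the literal 'n8b', then 2 to 4 of a word character (lazy) (non-capturing group); then one or more of any character (lazy); then one or more of a literal 'r', then zero or more of the literal 'j' (lazy) (non-capturing group).
The `?` after the quantifier makes it lazy — it takes as little as possible before letting the rest of the pattern try.
Walking the string: at [0:11] → 'pn8bl0WN er'; at [16:30] → 'pn8bhzzg 1kwrr'.
`findall` yields the raw match text (2 of them) because the pattern has no groups.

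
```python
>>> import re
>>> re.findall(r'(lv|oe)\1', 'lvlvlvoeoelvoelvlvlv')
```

`\1` is not a pattern — it's the concrete string captured by group 1, re-applied verbatim.
Matches: at [0:4] match 'lvlv', group 1 = 'lv'; at [6:10] match 'oeoe', group 1 = 'oe'; at [14:18] match 'lvlv', group 1 = 'lv'.
One capturing group, so `findall` returns just the captured substring from each match — 3 in all.

['lv', 'oe', 'lv']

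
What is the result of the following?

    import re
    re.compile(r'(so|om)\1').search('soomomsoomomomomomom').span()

(2, 6)

`\1` has to match the exact text group 1 already captured.
`re.search` tries every starting position until one works.
The match spans [2:6] → 'omom'.
Captured: group 1 = 'om'.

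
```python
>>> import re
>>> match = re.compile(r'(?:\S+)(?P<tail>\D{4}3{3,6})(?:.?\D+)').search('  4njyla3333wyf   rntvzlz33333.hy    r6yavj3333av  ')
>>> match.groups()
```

('jyla3333',)

This matches one or more of a non-whitespace character (non-capturing group); then exactly 4 of a non-digit, then 3 to 6 of the literal '3' (captured as 'tail'); then optionally any character, then one or more of a non-digit (non-capturing group).
Unlike `match`, `search` isn't anchored — it looks for the pattern anywhere in the string.
The match spans [2:25] → '4njyla3333wyf   rntvzlz'.
Captured: group 1 = 'jyla3333'.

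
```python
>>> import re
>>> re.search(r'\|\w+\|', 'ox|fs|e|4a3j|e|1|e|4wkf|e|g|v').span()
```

The match spans [2:6] → '|fs|'.

(2, 6)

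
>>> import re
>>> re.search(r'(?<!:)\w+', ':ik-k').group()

The negative lookaround is zero-width — it rules out positions where the adjacent text would match, without consuming anything.
`re.search` tries every starting position until one works.
The match spans [2:3] → 'k'.

'k'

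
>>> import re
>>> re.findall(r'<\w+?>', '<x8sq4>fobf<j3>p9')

Scanning left to right: at [0:7] → '<x8sq4>'; at [11:15] → '<j3>'.
Since nothing is captured, `findall` lists the 2 matched substrings directly.

['<x8sq4>', '<j3>']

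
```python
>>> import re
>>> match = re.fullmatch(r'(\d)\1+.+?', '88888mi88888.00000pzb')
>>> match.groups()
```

('8',)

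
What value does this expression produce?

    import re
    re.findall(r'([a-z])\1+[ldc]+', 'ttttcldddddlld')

`\1` has to match the exact text group 1 already captured.
Matches: at [0:14] match 'ttttcldddddlld', group 1 = 't'.
Because there's exactly one group, `findall` drops the full match and keeps group 1 from the one hit.

['t']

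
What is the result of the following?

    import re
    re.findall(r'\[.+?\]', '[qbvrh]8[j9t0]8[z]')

Because the quantifier is non-greedy, it stops expanding at the earliest point where the rest of the pattern can succeed.
Since nothing is captured, `findall` lists the 3 matched substrings directly.

['[qbvrh]', '[j9t0]', '[z]']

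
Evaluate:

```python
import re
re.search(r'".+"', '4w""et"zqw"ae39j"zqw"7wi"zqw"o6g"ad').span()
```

(2, 33)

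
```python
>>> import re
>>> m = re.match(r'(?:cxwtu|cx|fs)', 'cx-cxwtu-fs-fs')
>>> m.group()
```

'cx'

`re.match` only tries the pattern at the start of the string.
The match spans [0:2] → 'cx'.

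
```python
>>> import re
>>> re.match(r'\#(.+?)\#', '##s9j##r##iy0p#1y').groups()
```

('#s9j',)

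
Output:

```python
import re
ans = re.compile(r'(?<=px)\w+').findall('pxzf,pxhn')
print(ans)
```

Because the assertion is zero-width, the text it checks is not consumed and won't appear in the result.
No capturing groups, so `findall` returns the 2 full match strings.

['zf', 'hn']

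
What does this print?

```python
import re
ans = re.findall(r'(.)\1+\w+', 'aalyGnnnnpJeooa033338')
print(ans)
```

['a']

`\1` has to match the exact text group 1 already captured.
One capturing group, so `findall` returns just the captured substring from the one match — 1 in all.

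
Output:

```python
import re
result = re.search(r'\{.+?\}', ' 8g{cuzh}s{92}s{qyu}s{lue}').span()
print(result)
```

(3, 9)

The `?` after the quantifier makes it lazy — it takes as little as possible before letting the rest of the pattern try.
Unlike `match`, `search` isn't anchored — it looks for the pattern anywhere in the string.
The match spans [3:9] → '{cuzh}'.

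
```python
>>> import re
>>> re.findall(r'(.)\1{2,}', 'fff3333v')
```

After group 1 captures some text, `\1` only succeeds where that same text appears again.
Because there's exactly one group, `findall` drops the full match and keeps group 1 from each hit.

['f', '3']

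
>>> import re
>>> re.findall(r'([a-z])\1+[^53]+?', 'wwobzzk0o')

['w', 'z']

The backreference `\1` re-matches whatever the first group consumed, character for character.
Matches: at [0:3] match 'wwo', group 1 = 'w'; at [4:7] match 'zzk', group 1 = 'z'.
With a single group, `findall` returns only what that group captured — 2 items.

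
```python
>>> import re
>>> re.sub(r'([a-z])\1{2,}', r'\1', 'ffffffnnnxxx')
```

After group 1 captures some text, `\1` only succeeds where that same text appears again.
Matches: at [0:6] → 'ffffff'; at [6:9] → 'nnn'; at [9:12] → 'xxx'.
The replacement refers to a captured group, so each match is rewritten using its own captured text.

'fnx'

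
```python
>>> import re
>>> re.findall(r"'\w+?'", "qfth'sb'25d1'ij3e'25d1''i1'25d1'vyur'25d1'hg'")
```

["'sb'", "'ij3e'", "'i1'", "'vyur'", "'hg'"]

Since nothing is captured, `findall` lists the 5 matched substrings directly.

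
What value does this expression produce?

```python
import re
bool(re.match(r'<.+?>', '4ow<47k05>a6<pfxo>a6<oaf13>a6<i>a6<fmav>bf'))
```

False

`match` is anchored at position 0; if the pattern doesn't fit there, it returns None.
Here the string doesn't start with a match, so the call returns None, and `bool(None)` is False.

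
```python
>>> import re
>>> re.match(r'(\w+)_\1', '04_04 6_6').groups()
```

The backreference `\1` re-matches whatever the first group consumed, character for character.
`re.match` only tries the pattern at the start of the string.
The match spans [0:5] → '04_04'.
Captured: group 1 = '04'.

('04',)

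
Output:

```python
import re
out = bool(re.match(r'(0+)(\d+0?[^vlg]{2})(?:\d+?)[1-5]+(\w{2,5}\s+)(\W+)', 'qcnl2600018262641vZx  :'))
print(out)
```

False

With `match`, the pattern is implicitly anchored at the beginning.
Here the string doesn't start with a match, so the call returns None, and `bool(None)` is False.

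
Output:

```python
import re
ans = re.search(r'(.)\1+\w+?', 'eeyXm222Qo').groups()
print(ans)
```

The match spans [0:3] → 'eey'.
Captured: group 1 = 'e'.

('e',)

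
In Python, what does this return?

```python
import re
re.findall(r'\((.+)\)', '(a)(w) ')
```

Matches: at [0:6] match '(a)(w)', group 1 = 'a)(w'.
With a single group, `findall` returns only what that group captured — 1 item.

['a)(w']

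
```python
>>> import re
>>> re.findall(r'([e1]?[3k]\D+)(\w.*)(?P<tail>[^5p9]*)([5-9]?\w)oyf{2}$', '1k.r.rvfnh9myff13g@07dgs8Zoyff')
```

[('1k.r.rvfnh', '9myff13g@07dgs8', '', 'Z')]

Pattern: optionally one of [e1], then one of [3k], then one or more of a non-digit (captured); then a word character, then zero or more of any character (captured); then zero or more of any character except [5p9] (captured as 'tail'); then optionally a character in [5-9], then a word character (captured); then the literal 'oy', then exactly 2 of a literal 'f'; then anchored at the end.
Walking the string: at [0:30] match '1k.r.rvfnh9myff13g@07dgs8Zoyff', groups = ('1k.r.rvfnh', '9myff13g@07dgs8', '', 'Z').
4 groups means the one result is a tuple of 4 captured strings — 1 here.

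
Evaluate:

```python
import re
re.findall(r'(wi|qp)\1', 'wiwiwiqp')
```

['wi']

A backreference is literal: `\1` must see the identical characters the first group matched.
Walking the string: at [0:4] match 'wiwi', group 1 = 'wi'.
Because there's exactly one group, `findall` drops the full match and keeps group 1 from the one hit.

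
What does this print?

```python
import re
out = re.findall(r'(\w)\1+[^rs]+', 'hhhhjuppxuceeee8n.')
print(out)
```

After group 1 captures some text, `\1` only succeeds where that same text appears again.
With a single group, `findall` returns only what that group captured — 1 item.

['h']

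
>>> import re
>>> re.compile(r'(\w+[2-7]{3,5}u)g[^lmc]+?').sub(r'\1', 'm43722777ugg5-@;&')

Lazy quantifiers expand one character at a time until the remainder of the pattern can match.
`\1` in the replacement pulls in group 1's text for each match.

'm43722777u5-@;&'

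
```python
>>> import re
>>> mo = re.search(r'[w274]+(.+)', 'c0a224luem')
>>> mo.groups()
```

This matches one or more of one of [w274]; then one or more of any character (captured).
Unlike `match`, `search` isn't anchored — it looks for the pattern anywhere in the string.
The match spans [3:10] → '224luem'.
Captured: group 1 = 'luem'.

('luem',)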